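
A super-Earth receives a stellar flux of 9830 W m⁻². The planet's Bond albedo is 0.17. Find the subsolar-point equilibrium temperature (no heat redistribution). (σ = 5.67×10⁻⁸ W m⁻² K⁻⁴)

At the subsolar point the surface absorbs S(1−A) and emits σT⁴ per unit area — no factor of 4, since only the local patch is in balance.
T = [9830 × 0.83 / 5.67×10⁻⁸]^(1/4) = (1.44×10¹¹)^(1/4) = 616 K.

T_ss ≈ 616 K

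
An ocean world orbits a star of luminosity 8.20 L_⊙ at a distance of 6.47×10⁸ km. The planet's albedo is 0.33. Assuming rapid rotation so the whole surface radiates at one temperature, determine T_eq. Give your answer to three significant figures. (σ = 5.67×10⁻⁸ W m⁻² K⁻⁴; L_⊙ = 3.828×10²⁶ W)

d = 6.47×10⁸ km = 6.47×10¹¹ m.
L = 8.20 × 3.828×10²⁶ = 3.14×10²⁷ W.
Flux: S = L/(4πd²) = 3.14×10²⁷/(4π×(6.47×10¹¹)²) = 597 W m⁻².
Energy balance: absorbed = emitted ⇒ πR²·S(1−A) = 4πR²·σT_eq⁴, so T_eq⁴ = S(1−A)/(4σ).
T_eq = [597 × 0.67 / (4 × 5.67×10⁻⁸)]^(1/4) = (1.76×10⁹)^(1/4) = 205 K.

T_eq ≈ 205 K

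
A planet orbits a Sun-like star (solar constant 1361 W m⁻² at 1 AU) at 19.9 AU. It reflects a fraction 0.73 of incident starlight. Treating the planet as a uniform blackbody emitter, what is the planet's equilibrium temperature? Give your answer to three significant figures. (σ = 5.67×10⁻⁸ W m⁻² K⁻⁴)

T_eq ≈ 45.0 K

Flux at 19.9 AU: S = 1361/19.9² = 3.44 W m⁻².
Energy balance: absorbed = emitted ⇒ πR²·S(1−A) = 4πR²·σT_eq⁴, so T_eq⁴ = S(1−A)/(4σ).
T_eq = [3.44 × 0.27 / (4 × 5.67×10⁻⁸)]^(1/4) = (4.09×10⁶)^(1/4) = 45.0 K.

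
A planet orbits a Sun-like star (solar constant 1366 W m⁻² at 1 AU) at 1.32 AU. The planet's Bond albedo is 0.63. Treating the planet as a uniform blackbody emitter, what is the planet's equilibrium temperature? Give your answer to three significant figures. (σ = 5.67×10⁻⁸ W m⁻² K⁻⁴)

T_eq ≈ 189 K

Flux at 1.32 AU: S = 1366/1.32² = 784 W m⁻².
Energy balance: absorbed = emitted ⇒ πR²·S(1−A) = 4πR²·σT_eq⁴, so T_eq⁴ = S(1−A)/(4σ).
T_eq = [784 × 0.37 / (4 × 5.67×10⁻⁸)]^(1/4) = (1.28×10⁹)^(1/4) = 189 K.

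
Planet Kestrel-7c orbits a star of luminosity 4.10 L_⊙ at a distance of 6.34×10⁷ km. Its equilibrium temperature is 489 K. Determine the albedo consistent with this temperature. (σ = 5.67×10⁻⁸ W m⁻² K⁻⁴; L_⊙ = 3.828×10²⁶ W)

d = 6.34×10⁷ km = 6.34×10¹⁰ m.
L = 4.10 × 3.828×10²⁶ = 1.57×10²⁷ W.
Flux: S = L/(4πd²) = 1.57×10²⁷/(4π×(6.34×10¹⁰)²) = 3.11×10⁴ W m⁻².
From T_eq⁴ = S(1−A)/(4σ): 1−A = 4σT_eq⁴/S.
1−A = 4 × 5.67×10⁻⁸ × (489)⁴ / 3.11×10⁴ = 0.417.

A ≈ 0.58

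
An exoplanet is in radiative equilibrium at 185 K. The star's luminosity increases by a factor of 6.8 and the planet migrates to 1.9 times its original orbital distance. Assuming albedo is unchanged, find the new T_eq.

T_eq ∝ L^(1/4) · d^(−1/2).
T′ = 185 × 6.8^(1/4) / 1.9^(1/2) = 217 K.

T_eq ≈ 217 K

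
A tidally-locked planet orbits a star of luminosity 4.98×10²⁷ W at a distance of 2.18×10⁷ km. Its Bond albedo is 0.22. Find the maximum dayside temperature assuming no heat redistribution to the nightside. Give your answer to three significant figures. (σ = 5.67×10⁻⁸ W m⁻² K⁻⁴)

d = 2.18×10⁷ km = 2.18×10¹⁰ m.
Flux: S = L/(4πd²) = 4.98×10²⁷/(4π×(2.18×10¹⁰)²) = 8.34×10⁵ W m⁻².
With no redistribution each surface element balances locally: S(1−A) = σT⁴.
T = [8.34×10⁵ × 0.78 / 5.67×10⁻⁸]^(1/4) = (1.15×10¹³)^(1/4) = 1840 K.

T_ss ≈ 1840 K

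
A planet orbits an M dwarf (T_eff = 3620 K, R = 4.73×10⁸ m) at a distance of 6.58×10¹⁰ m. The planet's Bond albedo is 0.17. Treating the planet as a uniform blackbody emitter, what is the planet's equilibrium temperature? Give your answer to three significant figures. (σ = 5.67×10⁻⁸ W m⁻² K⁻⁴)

L = 4πR_⋆²σT_⋆⁴ = 4π(4.73×10⁸)² × 5.67×10⁻⁸ × (3620)⁴ = 2.74×10²⁵ W.
S = L/(4πd²) = 503 W m⁻².
Energy balance: absorbed = emitted ⇒ πR²·S(1−A) = 4πR²·σT_eq⁴, so T_eq⁴ = S(1−A)/(4σ).
T_eq = [503 × 0.83 / (4 × 5.67×10⁻⁸)]^(1/4) = (1.84×10⁹)^(1/4) = 207 K.

T_eq ≈ 207 K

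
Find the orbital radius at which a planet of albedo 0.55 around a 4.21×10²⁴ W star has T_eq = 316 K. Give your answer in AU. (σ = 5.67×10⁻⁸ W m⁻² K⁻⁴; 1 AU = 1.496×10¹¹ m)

d ≈ 0.0546 AU

From T_eq⁴ = L(1−A)/(16πσd²): d = √[L(1−A)/(16πσT_eq⁴)].
d = √[4.21×10²⁴ × 0.45 / (16π × 5.67×10⁻⁸ × (316)⁴)] = 8.16×10⁹ m = 0.0546 AU.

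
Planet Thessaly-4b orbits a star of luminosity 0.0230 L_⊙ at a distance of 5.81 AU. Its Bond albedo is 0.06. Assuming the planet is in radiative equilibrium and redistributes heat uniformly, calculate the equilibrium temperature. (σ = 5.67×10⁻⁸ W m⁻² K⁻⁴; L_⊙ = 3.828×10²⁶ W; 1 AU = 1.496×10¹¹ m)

T_eq ≈ 44.3 K

d = 5.81 AU = 8.69×10¹¹ m.
L = 0.0230 × 3.828×10²⁶ = 8.80×10²⁴ W.
Flux: S = L/(4πd²) = 8.80×10²⁴/(4π×(8.69×10¹¹)²) = 0.927 W m⁻².
Energy balance: absorbed = emitted ⇒ πR²·S(1−A) = 4πR²·σT_eq⁴, so T_eq⁴ = S(1−A)/(4σ).
T_eq = [0.927 × 0.94 / (4 × 5.67×10⁻⁸)]^(1/4) = (3.84×10⁶)^(1/4) = 44.3 K.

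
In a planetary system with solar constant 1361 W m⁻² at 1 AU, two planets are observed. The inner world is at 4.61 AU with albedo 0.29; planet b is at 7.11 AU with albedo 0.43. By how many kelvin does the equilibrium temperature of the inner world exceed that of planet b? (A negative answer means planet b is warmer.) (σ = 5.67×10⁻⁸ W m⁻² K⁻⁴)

ΔT ≈ 28.3 K

T_eq = [S₀(1−A)/(4σd²)]^(1/4), so T ∝ (1−A)^(1/4) / √d.
T₁ = [1361×0.71/(4×5.67×10⁻⁸×4.61²)]^(1/4) = 118.99 K.
T₂ = [1361×0.57/(4×5.67×10⁻⁸×7.11²)]^(1/4) = 90.70 K.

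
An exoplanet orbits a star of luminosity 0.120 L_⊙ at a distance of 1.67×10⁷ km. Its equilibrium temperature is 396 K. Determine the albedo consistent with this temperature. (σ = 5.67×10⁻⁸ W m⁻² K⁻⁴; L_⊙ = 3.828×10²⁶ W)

d = 1.67×10⁷ km = 1.67×10¹⁰ m.
L = 0.120 × 3.828×10²⁶ = 4.59×10²⁵ W.
Flux: S = L/(4πd²) = 4.59×10²⁵/(4π×(1.67×10¹⁰)²) = 1.31×10⁴ W m⁻².
From T_eq⁴ = S(1−A)/(4σ): 1−A = 4σT_eq⁴/S.
1−A = 4 × 5.67×10⁻⁸ × (396)⁴ / 1.31×10⁴ = 0.426.

A ≈ 0.57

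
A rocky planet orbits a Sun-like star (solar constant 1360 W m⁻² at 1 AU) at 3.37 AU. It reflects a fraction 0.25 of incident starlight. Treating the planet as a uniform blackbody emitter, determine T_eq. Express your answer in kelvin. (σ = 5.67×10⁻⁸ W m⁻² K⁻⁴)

Flux at 3.37 AU: S = 1360/3.37² = 120 W m⁻².
Energy balance: absorbed = emitted ⇒ πR²·S(1−A) = 4πR²·σT_eq⁴, so T_eq⁴ = S(1−A)/(4σ).
T_eq = [120 × 0.75 / (4 × 5.67×10⁻⁸)]^(1/4) = (3.96×10⁸)^(1/4) = 141 K.

T_eq ≈ 141 K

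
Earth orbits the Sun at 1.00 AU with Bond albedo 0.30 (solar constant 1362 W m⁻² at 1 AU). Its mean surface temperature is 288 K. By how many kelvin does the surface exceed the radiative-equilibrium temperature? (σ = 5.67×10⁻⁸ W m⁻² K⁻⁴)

ΔT ≈ 33.4 K

S = 1362/1.00² = 1362 W m⁻².
T_eq = [S(1−A)/(4σ)]^(1/4) = [1362×0.70/(4×5.67×10⁻⁸)]^(1/4) = 254.6 K.
ΔT = T_surf − T_eq = 288 − 254.6.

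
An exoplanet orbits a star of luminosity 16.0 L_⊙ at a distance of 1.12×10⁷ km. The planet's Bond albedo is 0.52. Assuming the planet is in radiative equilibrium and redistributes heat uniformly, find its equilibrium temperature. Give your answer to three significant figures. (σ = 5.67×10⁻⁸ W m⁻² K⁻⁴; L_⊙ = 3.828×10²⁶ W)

d = 1.12×10⁷ km = 1.12×10¹⁰ m.
L = 16.0 × 3.828×10²⁶ = 6.12×10²⁷ W.
Flux: S = L/(4πd²) = 6.12×10²⁷/(4π×(1.12×10¹⁰)²) = 3.89×10⁶ W m⁻².
Energy balance: absorbed = emitted ⇒ πR²·S(1−A) = 4πR²·σT_eq⁴, so T_eq⁴ = S(1−A)/(4σ).
T_eq = [3.89×10⁶ × 0.48 / (4 × 5.67×10⁻⁸)]^(1/4) = (8.22×10¹²)^(1/4) = 1690 K.

T_eq ≈ 1690 K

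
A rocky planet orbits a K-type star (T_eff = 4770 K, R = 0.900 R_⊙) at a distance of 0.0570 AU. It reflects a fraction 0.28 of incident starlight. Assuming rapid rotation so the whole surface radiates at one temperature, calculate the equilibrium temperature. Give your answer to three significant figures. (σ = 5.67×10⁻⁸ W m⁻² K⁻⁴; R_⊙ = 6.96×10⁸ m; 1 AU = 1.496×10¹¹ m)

R_⋆ = 0.900 × 6.96×10⁸ = 6.26×10⁸ m.
d = 0.0570 AU = 8.53×10⁹ m.
L = 4πR_⋆²σT_⋆⁴ = 4π(6.26×10⁸)² × 5.67×10⁻⁸ × (4770)⁴ = 1.45×10²⁶ W.
S = L/(4πd²) = 1.58×10⁵ W m⁻².
Energy balance: absorbed = emitted ⇒ πR²·S(1−A) = 4πR²·σT_eq⁴, so T_eq⁴ = S(1−A)/(4σ).
T_eq = [1.58×10⁵ × 0.72 / (4 × 5.67×10⁻⁸)]^(1/4) = (5.03×10¹¹)^(1/4) = 842 K.

T_eq ≈ 842 K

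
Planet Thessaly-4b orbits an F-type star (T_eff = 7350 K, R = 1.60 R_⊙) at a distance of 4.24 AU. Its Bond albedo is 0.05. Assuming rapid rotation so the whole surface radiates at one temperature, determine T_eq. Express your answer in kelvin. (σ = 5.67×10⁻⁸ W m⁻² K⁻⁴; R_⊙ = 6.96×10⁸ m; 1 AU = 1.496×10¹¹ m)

R_⋆ = 1.60 × 6.96×10⁸ = 1.11×10⁹ m.
d = 4.24 AU = 6.34×10¹¹ m.
L = 4πR_⋆²σT_⋆⁴ = 4π(1.11×10⁹)² × 5.67×10⁻⁸ × (7350)⁴ = 2.58×10²⁷ W.
S = L/(4πd²) = 510 W m⁻².
Energy balance: absorbed = emitted ⇒ πR²·S(1−A) = 4πR²·σT_eq⁴, so T_eq⁴ = S(1−A)/(4σ).
T_eq = [510 × 0.95 / (4 × 5.67×10⁻⁸)]^(1/4) = (2.14×10⁹)^(1/4) = 215 K.

T_eq ≈ 215 K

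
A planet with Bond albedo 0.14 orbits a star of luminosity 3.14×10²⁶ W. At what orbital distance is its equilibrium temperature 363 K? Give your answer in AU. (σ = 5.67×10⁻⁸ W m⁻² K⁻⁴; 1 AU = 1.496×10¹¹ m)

d ≈ 0.494 AU

From T_eq⁴ = L(1−A)/(16πσd²): d = √[L(1−A)/(16πσT_eq⁴)].
d = √[3.14×10²⁶ × 0.86 / (16π × 5.67×10⁻⁸ × (363)⁴)] = 7.39×10¹⁰ m = 0.494 AU.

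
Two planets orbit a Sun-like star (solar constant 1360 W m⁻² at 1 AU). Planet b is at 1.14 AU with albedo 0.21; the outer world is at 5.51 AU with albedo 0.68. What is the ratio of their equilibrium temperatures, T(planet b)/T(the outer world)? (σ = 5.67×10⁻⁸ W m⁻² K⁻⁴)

T_eq = [S₀(1−A)/(4σd²)]^(1/4), so T ∝ (1−A)^(1/4) / √d.
T₁ = [1360×0.79/(4×5.67×10⁻⁸×1.14²)]^(1/4) = 245.71 K.
T₂ = [1360×0.32/(4×5.67×10⁻⁸×5.51²)]^(1/4) = 89.16 K.

T₁/T₂ ≈ 2.756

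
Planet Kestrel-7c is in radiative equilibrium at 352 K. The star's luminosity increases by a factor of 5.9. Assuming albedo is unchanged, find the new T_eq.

T_eq ≈ 549 K

T_eq ∝ L^(1/4) · d^(−1/2).
T′ = 352 × 5.9^(1/4) = 549 K.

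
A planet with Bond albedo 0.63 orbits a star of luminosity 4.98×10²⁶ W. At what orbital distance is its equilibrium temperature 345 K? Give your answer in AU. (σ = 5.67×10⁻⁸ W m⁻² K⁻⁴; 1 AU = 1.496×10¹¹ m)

d ≈ 0.452 AU

From T_eq⁴ = L(1−A)/(16πσd²): d = √[L(1−A)/(16πσT_eq⁴)].
d = √[4.98×10²⁶ × 0.37 / (16π × 5.67×10⁻⁸ × (345)⁴)] = 6.76×10¹⁰ m = 0.452 AU.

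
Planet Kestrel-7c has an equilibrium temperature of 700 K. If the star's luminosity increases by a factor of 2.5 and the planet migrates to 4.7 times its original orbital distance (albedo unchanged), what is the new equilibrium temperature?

T_eq ≈ 406 K

T_eq ∝ L^(1/4) · d^(−1/2).
T′ = 700 × 2.5^(1/4) / 4.7^(1/2) = 406 K.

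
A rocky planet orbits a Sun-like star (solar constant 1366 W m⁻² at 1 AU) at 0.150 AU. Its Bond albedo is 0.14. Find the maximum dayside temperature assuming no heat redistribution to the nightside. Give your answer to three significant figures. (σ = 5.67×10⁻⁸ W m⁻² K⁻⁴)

Flux at 0.150 AU: S = 1366/0.150² = 6.07×10⁴ W m⁻².
With no redistribution each surface element balances locally: S(1−A) = σT⁴.
T = [6.07×10⁴ × 0.86 / 5.67×10⁻⁸]^(1/4) = (9.21×10¹¹)^(1/4) = 980 K.

T_ss ≈ 980 K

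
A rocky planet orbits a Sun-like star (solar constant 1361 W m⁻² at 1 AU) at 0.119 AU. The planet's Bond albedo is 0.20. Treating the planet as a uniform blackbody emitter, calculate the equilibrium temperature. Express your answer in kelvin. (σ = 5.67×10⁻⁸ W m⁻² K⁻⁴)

T_eq ≈ 763 K

Flux at 0.119 AU: S = 1361/0.119² = 9.61×10⁴ W m⁻².
Energy balance: absorbed = emitted ⇒ πR²·S(1−A) = 4πR²·σT_eq⁴, so T_eq⁴ = S(1−A)/(4σ).
T_eq = [9.61×10⁴ × 0.80 / (4 × 5.67×10⁻⁸)]^(1/4) = (3.39×10¹¹)^(1/4) = 763 K.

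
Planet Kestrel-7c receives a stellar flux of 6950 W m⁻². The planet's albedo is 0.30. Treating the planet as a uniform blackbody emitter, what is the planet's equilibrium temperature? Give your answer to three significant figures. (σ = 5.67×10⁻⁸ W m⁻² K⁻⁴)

Energy balance: absorbed = emitted ⇒ πR²·S(1−A) = 4πR²·σT_eq⁴, so T_eq⁴ = S(1−A)/(4σ).
T_eq = [6950 × 0.70 / (4 × 5.67×10⁻⁸)]^(1/4) = (2.15×10¹⁰)^(1/4) = 383 K.

T_eq ≈ 383 K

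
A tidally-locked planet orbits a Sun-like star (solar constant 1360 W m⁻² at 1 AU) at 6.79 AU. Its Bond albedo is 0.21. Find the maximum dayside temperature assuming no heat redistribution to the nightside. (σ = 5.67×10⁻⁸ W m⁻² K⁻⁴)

Flux at 6.79 AU: S = 1360/6.79² = 29.5 W m⁻².
With no redistribution each surface element balances locally: S(1−A) = σT⁴.
T = [29.5 × 0.79 / 5.67×10⁻⁸]^(1/4) = (4.11×10⁸)^(1/4) = 142 K.

T_ss ≈ 142 K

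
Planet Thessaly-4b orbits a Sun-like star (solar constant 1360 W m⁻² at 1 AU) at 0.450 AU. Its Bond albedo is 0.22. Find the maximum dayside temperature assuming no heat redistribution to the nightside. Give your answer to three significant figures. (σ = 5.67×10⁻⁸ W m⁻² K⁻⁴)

T_ss ≈ 551 K

Flux at 0.450 AU: S = 1360/0.450² = 6720 W m⁻².
With no redistribution each surface element balances locally: S(1−A) = σT⁴.
T = [6720 × 0.78 / 5.67×10⁻⁸]^(1/4) = (9.24×10¹⁰)^(1/4) = 551 K.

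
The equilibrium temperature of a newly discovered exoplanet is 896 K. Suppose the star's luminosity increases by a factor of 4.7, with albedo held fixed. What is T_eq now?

T_eq ≈ 1320 K

T_eq ∝ L^(1/4) · d^(−1/2).
T′ = 896 × 4.7^(1/4) = 1320 K.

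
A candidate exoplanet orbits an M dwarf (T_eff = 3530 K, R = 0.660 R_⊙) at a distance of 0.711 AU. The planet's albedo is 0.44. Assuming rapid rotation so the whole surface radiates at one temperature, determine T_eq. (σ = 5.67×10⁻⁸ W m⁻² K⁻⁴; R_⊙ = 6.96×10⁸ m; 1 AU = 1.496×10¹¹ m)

T_eq ≈ 142 K

R_⋆ = 0.660 × 6.96×10⁸ = 4.59×10⁸ m.
d = 0.711 AU = 1.06×10¹¹ m.
L = 4πR_⋆²σT_⋆⁴ = 4π(4.59×10⁸)² × 5.67×10⁻⁸ × (3530)⁴ = 2.33×10²⁵ W.
S = L/(4πd²) = 164 W m⁻².
Energy balance: absorbed = emitted ⇒ πR²·S(1−A) = 4πR²·σT_eq⁴, so T_eq⁴ = S(1−A)/(4σ).
T_eq = [164 × 0.56 / (4 × 5.67×10⁻⁸)]^(1/4) = (4.05×10⁸)^(1/4) = 142 K.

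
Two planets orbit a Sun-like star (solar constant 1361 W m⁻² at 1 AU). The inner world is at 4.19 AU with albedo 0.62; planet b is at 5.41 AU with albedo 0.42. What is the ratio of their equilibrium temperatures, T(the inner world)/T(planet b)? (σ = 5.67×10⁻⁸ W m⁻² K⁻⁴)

T₁/T₂ ≈ 1.022

T_eq = [S₀(1−A)/(4σd²)]^(1/4), so T ∝ (1−A)^(1/4) / √d.
T₁ = [1361×0.38/(4×5.67×10⁻⁸×4.19²)]^(1/4) = 106.76 K.
T₂ = [1361×0.58/(4×5.67×10⁻⁸×5.41²)]^(1/4) = 104.43 K.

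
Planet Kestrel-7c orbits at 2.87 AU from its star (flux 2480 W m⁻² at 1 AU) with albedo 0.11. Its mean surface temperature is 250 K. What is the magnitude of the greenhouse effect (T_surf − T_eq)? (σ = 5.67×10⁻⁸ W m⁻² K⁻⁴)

S = 2480/2.87² = 301.1 W m⁻².
T_eq = [S(1−A)/(4σ)]^(1/4) = [301.1×0.89/(4×5.67×10⁻⁸)]^(1/4) = 185.4 K.
ΔT = T_surf − T_eq = 250 − 185.4.

ΔT ≈ 64.6 K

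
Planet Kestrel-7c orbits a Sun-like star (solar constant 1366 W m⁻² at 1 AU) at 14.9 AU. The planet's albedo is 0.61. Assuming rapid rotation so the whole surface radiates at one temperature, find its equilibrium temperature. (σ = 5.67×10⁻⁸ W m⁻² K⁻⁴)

Flux at 14.9 AU: S = 1366/14.9² = 6.15 W m⁻².
Energy balance: absorbed = emitted ⇒ πR²·S(1−A) = 4πR²·σT_eq⁴, so T_eq⁴ = S(1−A)/(4σ).
T_eq = [6.15 × 0.39 / (4 × 5.67×10⁻⁸)]^(1/4) = (1.06×10⁷)^(1/4) = 57.0 K.

T_eq ≈ 57.0 K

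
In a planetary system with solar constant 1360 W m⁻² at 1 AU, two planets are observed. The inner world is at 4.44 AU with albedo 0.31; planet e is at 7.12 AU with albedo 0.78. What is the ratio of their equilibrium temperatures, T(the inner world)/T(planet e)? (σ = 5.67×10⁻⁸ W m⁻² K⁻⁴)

T_eq = [S₀(1−A)/(4σd²)]^(1/4), so T ∝ (1−A)^(1/4) / √d.
T₁ = [1360×0.69/(4×5.67×10⁻⁸×4.44²)]^(1/4) = 120.36 K.
T₂ = [1360×0.22/(4×5.67×10⁻⁸×7.12²)]^(1/4) = 71.42 K.

T₁/T₂ ≈ 1.685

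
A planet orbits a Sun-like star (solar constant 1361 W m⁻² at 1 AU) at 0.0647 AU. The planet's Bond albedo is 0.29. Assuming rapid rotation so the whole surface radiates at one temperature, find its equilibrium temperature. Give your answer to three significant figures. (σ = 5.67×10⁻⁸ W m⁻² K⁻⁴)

T_eq ≈ 1000 K

Flux at 0.0647 AU: S = 1361/0.0647² = 3.25×10⁵ W m⁻².
Energy balance: absorbed = emitted ⇒ πR²·S(1−A) = 4πR²·σT_eq⁴, so T_eq⁴ = S(1−A)/(4σ).
T_eq = [3.25×10⁵ × 0.71 / (4 × 5.67×10⁻⁸)]^(1/4) = (1.02×10¹²)^(1/4) = 1000 K.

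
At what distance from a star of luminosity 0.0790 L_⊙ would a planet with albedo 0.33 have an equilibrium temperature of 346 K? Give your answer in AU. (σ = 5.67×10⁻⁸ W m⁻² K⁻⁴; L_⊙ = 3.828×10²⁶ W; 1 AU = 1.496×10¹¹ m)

L = 0.0790 × 3.828×10²⁶ = 3.02×10²⁵ W.
From T_eq⁴ = L(1−A)/(16πσd²): d = √[L(1−A)/(16πσT_eq⁴)].
d = √[3.02×10²⁵ × 0.67 / (16π × 5.67×10⁻⁸ × (346)⁴)] = 2.23×10¹⁰ m = 0.149 AU.

d ≈ 0.149 AU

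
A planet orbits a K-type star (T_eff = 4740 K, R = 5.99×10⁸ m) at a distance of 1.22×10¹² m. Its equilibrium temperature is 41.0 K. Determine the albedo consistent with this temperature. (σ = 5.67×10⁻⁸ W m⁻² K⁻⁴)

L = 4πR_⋆²σT_⋆⁴ = 4π(5.99×10⁸)² × 5.67×10⁻⁸ × (4740)⁴ = 1.29×10²⁶ W.
S = L/(4πd²) = 6.90 W m⁻².
From T_eq⁴ = S(1−A)/(4σ): 1−A = 4σT_eq⁴/S.
1−A = 4 × 5.67×10⁻⁸ × (41.0)⁴ / 6.90 = 0.093.

A ≈ 0.91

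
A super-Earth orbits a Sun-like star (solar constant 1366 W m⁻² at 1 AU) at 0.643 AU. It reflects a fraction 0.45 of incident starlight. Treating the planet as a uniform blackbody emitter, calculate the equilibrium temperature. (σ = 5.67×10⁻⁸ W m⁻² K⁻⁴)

T_eq ≈ 299 K

Flux at 0.643 AU: S = 1366/0.643² = 3300 W m⁻².
Energy balance: absorbed = emitted ⇒ πR²·S(1−A) = 4πR²·σT_eq⁴, so T_eq⁴ = S(1−A)/(4σ).
T_eq = [3300 × 0.55 / (4 × 5.67×10⁻⁸)]^(1/4) = (8.01×10⁹)^(1/4) = 299 K.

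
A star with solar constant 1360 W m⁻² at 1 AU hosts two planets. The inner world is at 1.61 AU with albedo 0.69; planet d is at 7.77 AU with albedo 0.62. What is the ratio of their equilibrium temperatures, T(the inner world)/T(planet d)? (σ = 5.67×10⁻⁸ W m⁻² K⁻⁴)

T_eq = [S₀(1−A)/(4σd²)]^(1/4), so T ∝ (1−A)^(1/4) / √d.
T₁ = [1360×0.31/(4×5.67×10⁻⁸×1.61²)]^(1/4) = 163.64 K.
T₂ = [1360×0.38/(4×5.67×10⁻⁸×7.77²)]^(1/4) = 78.38 K.

T₁/T₂ ≈ 2.088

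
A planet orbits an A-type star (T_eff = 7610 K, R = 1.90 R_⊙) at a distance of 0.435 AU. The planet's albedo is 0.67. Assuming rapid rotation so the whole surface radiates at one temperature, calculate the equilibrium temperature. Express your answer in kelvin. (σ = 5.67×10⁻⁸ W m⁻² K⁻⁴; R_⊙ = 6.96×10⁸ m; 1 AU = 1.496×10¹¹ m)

T_eq ≈ 581 K

R_⋆ = 1.90 × 6.96×10⁸ = 1.32×10⁹ m.
d = 0.435 AU = 6.51×10¹⁰ m.
L = 4πR_⋆²σT_⋆⁴ = 4π(1.32×10⁹)² × 5.67×10⁻⁸ × (7610)⁴ = 4.18×10²⁷ W.
S = L/(4πd²) = 7.85×10⁴ W m⁻².
Energy balance: absorbed = emitted ⇒ πR²·S(1−A) = 4πR²·σT_eq⁴, so T_eq⁴ = S(1−A)/(4σ).
T_eq = [7.85×10⁴ × 0.33 / (4 × 5.67×10⁻⁸)]^(1/4) = (1.14×10¹¹)^(1/4) = 581 K.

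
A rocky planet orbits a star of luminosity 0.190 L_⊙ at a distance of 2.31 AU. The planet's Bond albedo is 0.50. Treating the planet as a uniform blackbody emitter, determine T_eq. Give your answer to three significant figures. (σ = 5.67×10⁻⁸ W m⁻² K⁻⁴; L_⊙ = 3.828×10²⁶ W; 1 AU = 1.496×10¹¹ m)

T_eq ≈ 102 K

d = 2.31 AU = 3.46×10¹¹ m.
L = 0.190 × 3.828×10²⁶ = 7.27×10²⁵ W.
Flux: S = L/(4πd²) = 7.27×10²⁵/(4π×(3.46×10¹¹)²) = 48.5 W m⁻².
Energy balance: absorbed = emitted ⇒ πR²·S(1−A) = 4πR²·σT_eq⁴, so T_eq⁴ = S(1−A)/(4σ).
T_eq = [48.5 × 0.50 / (4 × 5.67×10⁻⁸)]^(1/4) = (1.07×10⁸)^(1/4) = 102 K.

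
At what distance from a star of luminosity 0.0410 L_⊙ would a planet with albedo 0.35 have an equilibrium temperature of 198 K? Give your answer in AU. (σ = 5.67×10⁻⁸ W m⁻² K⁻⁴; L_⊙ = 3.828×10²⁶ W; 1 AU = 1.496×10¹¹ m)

L = 0.0410 × 3.828×10²⁶ = 1.57×10²⁵ W.
From T_eq⁴ = L(1−A)/(16πσd²): d = √[L(1−A)/(16πσT_eq⁴)].
d = √[1.57×10²⁵ × 0.65 / (16π × 5.67×10⁻⁸ × (198)⁴)] = 4.83×10¹⁰ m = 0.323 AU.

d ≈ 0.323 AU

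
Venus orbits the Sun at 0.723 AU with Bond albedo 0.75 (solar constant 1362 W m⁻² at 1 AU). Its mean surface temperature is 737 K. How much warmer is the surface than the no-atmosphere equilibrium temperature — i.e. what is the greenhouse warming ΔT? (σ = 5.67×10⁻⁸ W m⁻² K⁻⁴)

S = 1362/0.723² = 2606 W m⁻².
T_eq = [S(1−A)/(4σ)]^(1/4) = [2606×0.25/(4×5.67×10⁻⁸)]^(1/4) = 231.5 K.
ΔT = T_surf − T_eq = 737 − 231.5.

ΔT ≈ 505.5 K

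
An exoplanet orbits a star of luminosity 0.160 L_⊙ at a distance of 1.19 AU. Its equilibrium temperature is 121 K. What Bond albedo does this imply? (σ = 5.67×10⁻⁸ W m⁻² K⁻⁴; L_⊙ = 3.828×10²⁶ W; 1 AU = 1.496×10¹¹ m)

A ≈ 0.68

d = 1.19 AU = 1.78×10¹¹ m.
L = 0.160 × 3.828×10²⁶ = 6.12×10²⁵ W.
Flux: S = L/(4πd²) = 6.12×10²⁵/(4π×(1.78×10¹¹)²) = 154 W m⁻².
From T_eq⁴ = S(1−A)/(4σ): 1−A = 4σT_eq⁴/S.
1−A = 4 × 5.67×10⁻⁸ × (121)⁴ / 154 = 0.316.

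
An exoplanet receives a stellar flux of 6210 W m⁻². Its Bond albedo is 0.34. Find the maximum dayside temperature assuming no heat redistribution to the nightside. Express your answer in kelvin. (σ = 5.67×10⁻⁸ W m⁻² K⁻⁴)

With no redistribution each surface element balances locally: S(1−A) = σT⁴.
T = [6210 × 0.66 / 5.67×10⁻⁸]^(1/4) = (7.23×10¹⁰)^(1/4) = 519 K.

T_ss ≈ 519 K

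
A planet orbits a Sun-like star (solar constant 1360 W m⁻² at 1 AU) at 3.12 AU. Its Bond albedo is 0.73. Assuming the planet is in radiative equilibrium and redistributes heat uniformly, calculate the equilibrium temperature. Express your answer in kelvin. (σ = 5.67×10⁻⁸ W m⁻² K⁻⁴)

Flux at 3.12 AU: S = 1360/3.12² = 140 W m⁻².
Energy balance: absorbed = emitted ⇒ πR²·S(1−A) = 4πR²·σT_eq⁴, so T_eq⁴ = S(1−A)/(4σ).
T_eq = [140 × 0.27 / (4 × 5.67×10⁻⁸)]^(1/4) = (1.66×10⁸)^(1/4) = 114 K.

T_eq ≈ 114 K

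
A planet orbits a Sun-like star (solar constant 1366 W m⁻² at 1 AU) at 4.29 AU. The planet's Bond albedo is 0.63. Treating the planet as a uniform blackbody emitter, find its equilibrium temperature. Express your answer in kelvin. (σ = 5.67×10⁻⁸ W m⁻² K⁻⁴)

Flux at 4.29 AU: S = 1366/4.29² = 74.2 W m⁻².
Energy balance: absorbed = emitted ⇒ πR²·S(1−A) = 4πR²·σT_eq⁴, so T_eq⁴ = S(1−A)/(4σ).
T_eq = [74.2 × 0.37 / (4 × 5.67×10⁻⁸)]^(1/4) = (1.21×10⁸)^(1/4) = 105 K.

T_eq ≈ 105 K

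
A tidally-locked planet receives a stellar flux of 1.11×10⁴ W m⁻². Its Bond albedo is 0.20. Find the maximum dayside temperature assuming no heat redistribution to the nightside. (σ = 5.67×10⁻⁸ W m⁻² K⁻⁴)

T_ss ≈ 629 K

With no redistribution each surface element balances locally: S(1−A) = σT⁴.
T = [1.11×10⁴ × 0.80 / 5.67×10⁻⁸]^(1/4) = (1.57×10¹¹)^(1/4) = 629 K.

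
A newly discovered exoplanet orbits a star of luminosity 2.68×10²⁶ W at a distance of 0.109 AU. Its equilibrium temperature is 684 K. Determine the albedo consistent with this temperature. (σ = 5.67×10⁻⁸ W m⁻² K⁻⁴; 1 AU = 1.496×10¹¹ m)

d = 0.109 AU = 1.63×10¹⁰ m.
Flux: S = L/(4πd²) = 2.68×10²⁶/(4π×(1.63×10¹⁰)²) = 8.02×10⁴ W m⁻².
From T_eq⁴ = S(1−A)/(4σ): 1−A = 4σT_eq⁴/S.
1−A = 4 × 5.67×10⁻⁸ × (684)⁴ / 8.02×10⁴ = 0.619.

A ≈ 0.38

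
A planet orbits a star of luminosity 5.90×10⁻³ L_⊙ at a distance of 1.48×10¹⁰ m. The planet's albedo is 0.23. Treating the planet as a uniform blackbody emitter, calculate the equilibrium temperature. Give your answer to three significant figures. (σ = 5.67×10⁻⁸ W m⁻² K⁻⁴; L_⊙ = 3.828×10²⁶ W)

L = 5.90×10⁻³ × 3.828×10²⁶ = 2.26×10²⁴ W.
Flux: S = L/(4πd²) = 2.26×10²⁴/(4π×(1.48×10¹⁰)²) = 821 W m⁻².
Energy balance: absorbed = emitted ⇒ πR²·S(1−A) = 4πR²·σT_eq⁴, so T_eq⁴ = S(1−A)/(4σ).
T_eq = [821 × 0.77 / (4 × 5.67×10⁻⁸)]^(1/4) = (2.79×10⁹)^(1/4) = 230 K.

T_eq ≈ 230 K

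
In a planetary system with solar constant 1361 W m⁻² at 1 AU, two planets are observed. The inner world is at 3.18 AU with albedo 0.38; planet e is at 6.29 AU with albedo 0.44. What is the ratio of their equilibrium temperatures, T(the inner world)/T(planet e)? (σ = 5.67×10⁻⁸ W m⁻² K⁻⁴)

T_eq = [S₀(1−A)/(4σd²)]^(1/4), so T ∝ (1−A)^(1/4) / √d.
T₁ = [1361×0.62/(4×5.67×10⁻⁸×3.18²)]^(1/4) = 138.50 K.
T₂ = [1361×0.56/(4×5.67×10⁻⁸×6.29²)]^(1/4) = 96.00 K.

T₁/T₂ ≈ 1.443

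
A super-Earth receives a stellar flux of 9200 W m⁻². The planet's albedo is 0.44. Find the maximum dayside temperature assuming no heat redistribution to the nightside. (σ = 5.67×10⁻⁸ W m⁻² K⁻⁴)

T_ss ≈ 549 K

With no redistribution each surface element balances locally: S(1−A) = σT⁴.
T = [9200 × 0.56 / 5.67×10⁻⁸]^(1/4) = (9.09×10¹⁰)^(1/4) = 549 K.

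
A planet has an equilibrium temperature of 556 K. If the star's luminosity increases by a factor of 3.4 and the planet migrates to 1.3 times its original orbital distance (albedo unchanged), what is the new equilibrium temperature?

T_eq ≈ 662 K

T_eq ∝ L^(1/4) · d^(−1/2).
T′ = 556 × 3.4^(1/4) / 1.3^(1/2) = 662 K.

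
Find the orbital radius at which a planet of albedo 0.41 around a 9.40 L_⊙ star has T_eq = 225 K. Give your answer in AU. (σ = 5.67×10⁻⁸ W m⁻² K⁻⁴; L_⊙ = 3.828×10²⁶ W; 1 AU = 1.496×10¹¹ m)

d ≈ 3.60 AU

L = 9.40 × 3.828×10²⁶ = 3.60×10²⁷ W.
From T_eq⁴ = L(1−A)/(16πσd²): d = √[L(1−A)/(16πσT_eq⁴)].
d = √[3.60×10²⁷ × 0.59 / (16π × 5.67×10⁻⁸ × (225)⁴)] = 5.39×10¹¹ m = 3.60 AU.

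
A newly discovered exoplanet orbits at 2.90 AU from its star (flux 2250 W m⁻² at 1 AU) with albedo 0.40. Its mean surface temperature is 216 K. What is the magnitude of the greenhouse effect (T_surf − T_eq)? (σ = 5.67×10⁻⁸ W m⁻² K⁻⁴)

ΔT ≈ 52.9 K

S = 2250/2.90² = 267.5 W m⁻².
T_eq = [S(1−A)/(4σ)]^(1/4) = [267.5×0.60/(4×5.67×10⁻⁸)]^(1/4) = 163.1 K.
ΔT = T_surf − T_eq = 216 − 163.1.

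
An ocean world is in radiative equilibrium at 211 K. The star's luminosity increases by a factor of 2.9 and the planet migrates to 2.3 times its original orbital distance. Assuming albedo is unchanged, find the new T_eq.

T_eq ∝ L^(1/4) · d^(−1/2).
T′ = 211 × 2.9^(1/4) / 2.3^(1/2) = 182 K.

T_eq ≈ 182 K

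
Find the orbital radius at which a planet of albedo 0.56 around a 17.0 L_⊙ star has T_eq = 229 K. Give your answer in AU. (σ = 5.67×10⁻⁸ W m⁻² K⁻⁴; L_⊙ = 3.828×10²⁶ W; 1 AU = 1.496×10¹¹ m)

d ≈ 4.04 AU

L = 17.0 × 3.828×10²⁶ = 6.51×10²⁷ W.
From T_eq⁴ = L(1−A)/(16πσd²): d = √[L(1−A)/(16πσT_eq⁴)].
d = √[6.51×10²⁷ × 0.44 / (16π × 5.67×10⁻⁸ × (229)⁴)] = 6.04×10¹¹ m = 4.04 AU.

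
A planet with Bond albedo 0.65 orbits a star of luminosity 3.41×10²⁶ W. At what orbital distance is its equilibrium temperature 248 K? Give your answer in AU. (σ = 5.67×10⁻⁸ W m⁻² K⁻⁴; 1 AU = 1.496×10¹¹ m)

d ≈ 0.703 AU

From T_eq⁴ = L(1−A)/(16πσd²): d = √[L(1−A)/(16πσT_eq⁴)].
d = √[3.41×10²⁶ × 0.35 / (16π × 5.67×10⁻⁸ × (248)⁴)] = 1.05×10¹¹ m = 0.703 AU.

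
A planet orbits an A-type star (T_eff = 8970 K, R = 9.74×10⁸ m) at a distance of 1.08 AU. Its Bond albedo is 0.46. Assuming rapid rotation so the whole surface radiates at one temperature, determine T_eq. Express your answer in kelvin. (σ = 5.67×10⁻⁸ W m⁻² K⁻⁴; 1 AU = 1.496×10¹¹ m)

T_eq ≈ 422 K

d = 1.08 AU = 1.62×10¹¹ m.
L = 4πR_⋆²σT_⋆⁴ = 4π(9.74×10⁸)² × 5.67×10⁻⁸ × (8970)⁴ = 4.38×10²⁷ W.
S = L/(4πd²) = 1.33×10⁴ W m⁻².
Energy balance: absorbed = emitted ⇒ πR²·S(1−A) = 4πR²·σT_eq⁴, so T_eq⁴ = S(1−A)/(4σ).
T_eq = [1.33×10⁴ × 0.54 / (4 × 5.67×10⁻⁸)]^(1/4) = (3.18×10¹⁰)^(1/4) = 422 K.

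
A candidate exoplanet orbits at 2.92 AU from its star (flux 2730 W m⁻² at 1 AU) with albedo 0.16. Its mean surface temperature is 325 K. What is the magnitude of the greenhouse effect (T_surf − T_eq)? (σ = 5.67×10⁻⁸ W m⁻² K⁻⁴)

S = 2730/2.92² = 320.2 W m⁻².
T_eq = [S(1−A)/(4σ)]^(1/4) = [320.2×0.84/(4×5.67×10⁻⁸)]^(1/4) = 185.6 K.
ΔT = T_surf − T_eq = 325 − 185.6.

ΔT ≈ 139.4 K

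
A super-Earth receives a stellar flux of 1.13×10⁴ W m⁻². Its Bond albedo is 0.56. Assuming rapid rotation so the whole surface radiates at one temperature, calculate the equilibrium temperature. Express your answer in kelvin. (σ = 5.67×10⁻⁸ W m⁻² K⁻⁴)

Energy balance: absorbed = emitted ⇒ πR²·S(1−A) = 4πR²·σT_eq⁴, so T_eq⁴ = S(1−A)/(4σ).
T_eq = [1.13×10⁴ × 0.44 / (4 × 5.67×10⁻⁸)]^(1/4) = (2.19×10¹⁰)^(1/4) = 385 K.

T_eq ≈ 385 K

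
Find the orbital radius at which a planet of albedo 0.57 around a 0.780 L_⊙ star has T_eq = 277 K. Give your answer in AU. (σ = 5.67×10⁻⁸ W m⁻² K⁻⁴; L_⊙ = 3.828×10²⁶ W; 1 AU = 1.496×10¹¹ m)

d ≈ 0.585 AU

L = 0.780 × 3.828×10²⁶ = 2.99×10²⁶ W.
From T_eq⁴ = L(1−A)/(16πσd²): d = √[L(1−A)/(16πσT_eq⁴)].
d = √[2.99×10²⁶ × 0.43 / (16π × 5.67×10⁻⁸ × (277)⁴)] = 8.75×10¹⁰ m = 0.585 AU.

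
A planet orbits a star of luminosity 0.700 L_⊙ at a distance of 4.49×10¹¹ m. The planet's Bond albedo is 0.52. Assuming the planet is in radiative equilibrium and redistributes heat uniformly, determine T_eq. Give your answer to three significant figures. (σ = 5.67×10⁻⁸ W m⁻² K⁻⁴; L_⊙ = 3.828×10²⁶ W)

L = 0.700 × 3.828×10²⁶ = 2.68×10²⁶ W.
Flux: S = L/(4πd²) = 2.68×10²⁶/(4π×(4.49×10¹¹)²) = 106 W m⁻².
Energy balance: absorbed = emitted ⇒ πR²·S(1−A) = 4πR²·σT_eq⁴, so T_eq⁴ = S(1−A)/(4σ).
T_eq = [106 × 0.48 / (4 × 5.67×10⁻⁸)]^(1/4) = (2.24×10⁸)^(1/4) = 122 K.

T_eq ≈ 122 K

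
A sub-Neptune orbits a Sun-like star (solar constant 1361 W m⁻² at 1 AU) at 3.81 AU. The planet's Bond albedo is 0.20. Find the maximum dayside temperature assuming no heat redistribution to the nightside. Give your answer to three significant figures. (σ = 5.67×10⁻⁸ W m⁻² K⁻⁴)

T_ss ≈ 191 K

Flux at 3.81 AU: S = 1361/3.81² = 93.8 W m⁻².
With no redistribution each surface element balances locally: S(1−A) = σT⁴.
T = [93.8 × 0.80 / 5.67×10⁻⁸]^(1/4) = (1.32×10⁹)^(1/4) = 191 K.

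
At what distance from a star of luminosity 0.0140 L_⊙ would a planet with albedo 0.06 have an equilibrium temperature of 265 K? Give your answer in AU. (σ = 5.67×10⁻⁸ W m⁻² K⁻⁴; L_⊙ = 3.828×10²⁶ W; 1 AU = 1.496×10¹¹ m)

d ≈ 0.127 AU

L = 0.0140 × 3.828×10²⁶ = 5.36×10²⁴ W.
From T_eq⁴ = L(1−A)/(16πσd²): d = √[L(1−A)/(16πσT_eq⁴)].
d = √[5.36×10²⁴ × 0.94 / (16π × 5.67×10⁻⁸ × (265)⁴)] = 1.89×10¹⁰ m = 0.127 AU.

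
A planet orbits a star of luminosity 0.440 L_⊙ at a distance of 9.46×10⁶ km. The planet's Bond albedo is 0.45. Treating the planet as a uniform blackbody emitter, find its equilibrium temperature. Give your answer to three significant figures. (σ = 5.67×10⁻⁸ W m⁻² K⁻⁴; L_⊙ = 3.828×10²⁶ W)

d = 9.46×10⁶ km = 9.46×10⁹ m.
L = 0.440 × 3.828×10²⁶ = 1.68×10²⁶ W.
Flux: S = L/(4πd²) = 1.68×10²⁶/(4π×(9.46×10⁹)²) = 1.50×10⁵ W m⁻².
Energy balance: absorbed = emitted ⇒ πR²·S(1−A) = 4πR²·σT_eq⁴, so T_eq⁴ = S(1−A)/(4σ).
T_eq = [1.50×10⁵ × 0.55 / (4 × 5.67×10⁻⁸)]^(1/4) = (3.63×10¹¹)^(1/4) = 776 K.

T_eq ≈ 776 K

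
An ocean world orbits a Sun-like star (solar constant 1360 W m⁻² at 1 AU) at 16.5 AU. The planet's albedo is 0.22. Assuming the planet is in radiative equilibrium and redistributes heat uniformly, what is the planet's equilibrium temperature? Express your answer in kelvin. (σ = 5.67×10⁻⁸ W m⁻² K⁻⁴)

Flux at 16.5 AU: S = 1360/16.5² = 5.00 W m⁻².
Energy balance: absorbed = emitted ⇒ πR²·S(1−A) = 4πR²·σT_eq⁴, so T_eq⁴ = S(1−A)/(4σ).
T_eq = [5.00 × 0.78 / (4 × 5.67×10⁻⁸)]^(1/4) = (1.72×10⁷)^(1/4) = 64.4 K.

T_eq ≈ 64.4 K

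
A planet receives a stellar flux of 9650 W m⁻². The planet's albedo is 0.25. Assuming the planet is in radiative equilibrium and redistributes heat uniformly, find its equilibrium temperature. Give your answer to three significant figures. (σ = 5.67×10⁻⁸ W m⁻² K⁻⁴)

Energy balance: absorbed = emitted ⇒ πR²·S(1−A) = 4πR²·σT_eq⁴, so T_eq⁴ = S(1−A)/(4σ).
T_eq = [9650 × 0.75 / (4 × 5.67×10⁻⁸)]^(1/4) = (3.19×10¹⁰)^(1/4) = 423 K.

T_eq ≈ 423 K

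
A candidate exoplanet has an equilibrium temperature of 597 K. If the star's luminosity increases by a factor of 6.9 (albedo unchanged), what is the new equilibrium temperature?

T_eq ∝ L^(1/4) · d^(−1/2).
T′ = 597 × 6.9^(1/4) = 968 K.

T_eq ≈ 968 K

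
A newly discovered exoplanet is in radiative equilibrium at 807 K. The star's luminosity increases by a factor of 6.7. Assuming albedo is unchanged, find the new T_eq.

T_eq ≈ 1300 K

T_eq ∝ L^(1/4) · d^(−1/2).
T′ = 807 × 6.7^(1/4) = 1300 K.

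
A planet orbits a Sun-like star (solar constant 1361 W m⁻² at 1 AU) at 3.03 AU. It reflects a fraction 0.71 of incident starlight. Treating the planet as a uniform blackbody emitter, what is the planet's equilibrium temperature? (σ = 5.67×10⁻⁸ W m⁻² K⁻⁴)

T_eq ≈ 117 K

Flux at 3.03 AU: S = 1361/3.03² = 148 W m⁻².
Energy balance: absorbed = emitted ⇒ πR²·S(1−A) = 4πR²·σT_eq⁴, so T_eq⁴ = S(1−A)/(4σ).
T_eq = [148 × 0.29 / (4 × 5.67×10⁻⁸)]^(1/4) = (1.90×10⁸)^(1/4) = 117 K.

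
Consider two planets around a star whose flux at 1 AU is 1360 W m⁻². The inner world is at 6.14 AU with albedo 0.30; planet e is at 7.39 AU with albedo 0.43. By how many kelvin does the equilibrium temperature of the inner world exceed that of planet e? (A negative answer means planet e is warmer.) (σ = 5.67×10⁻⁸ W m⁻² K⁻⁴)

T_eq = [S₀(1−A)/(4σd²)]^(1/4), so T ∝ (1−A)^(1/4) / √d.
T₁ = [1360×0.70/(4×5.67×10⁻⁸×6.14²)]^(1/4) = 102.72 K.
T₂ = [1360×0.57/(4×5.67×10⁻⁸×7.39²)]^(1/4) = 88.94 K.

ΔT ≈ 13.8 K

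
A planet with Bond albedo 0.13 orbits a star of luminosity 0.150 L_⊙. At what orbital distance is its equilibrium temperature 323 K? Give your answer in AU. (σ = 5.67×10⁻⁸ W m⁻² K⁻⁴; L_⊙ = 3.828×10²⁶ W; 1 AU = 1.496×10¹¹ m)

d ≈ 0.268 AU

L = 0.150 × 3.828×10²⁶ = 5.74×10²⁵ W.
From T_eq⁴ = L(1−A)/(16πσd²): d = √[L(1−A)/(16πσT_eq⁴)].
d = √[5.74×10²⁵ × 0.87 / (16π × 5.67×10⁻⁸ × (323)⁴)] = 4.01×10¹⁰ m = 0.268 AU.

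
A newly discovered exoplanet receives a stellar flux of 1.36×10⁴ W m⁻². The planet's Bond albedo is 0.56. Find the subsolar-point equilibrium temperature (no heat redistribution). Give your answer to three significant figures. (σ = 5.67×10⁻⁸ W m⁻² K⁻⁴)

T_ss ≈ 570 K

At the subsolar point the surface absorbs S(1−A) and emits σT⁴ per unit area — no factor of 4, since only the local patch is in balance.
T = [1.36×10⁴ × 0.44 / 5.67×10⁻⁸]^(1/4) = (1.06×10¹¹)^(1/4) = 570 K.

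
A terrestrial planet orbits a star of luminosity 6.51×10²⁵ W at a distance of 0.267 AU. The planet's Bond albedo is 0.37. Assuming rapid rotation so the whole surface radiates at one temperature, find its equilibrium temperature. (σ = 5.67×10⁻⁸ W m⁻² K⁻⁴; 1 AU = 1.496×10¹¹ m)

T_eq ≈ 308 K

d = 0.267 AU = 3.99×10¹⁰ m.
Flux: S = L/(4πd²) = 6.51×10²⁵/(4π×(3.99×10¹⁰)²) = 3250 W m⁻².
Energy balance: absorbed = emitted ⇒ πR²·S(1−A) = 4πR²·σT_eq⁴, so T_eq⁴ = S(1−A)/(4σ).
T_eq = [3250 × 0.63 / (4 × 5.67×10⁻⁸)]^(1/4) = (9.02×10⁹)^(1/4) = 308 K.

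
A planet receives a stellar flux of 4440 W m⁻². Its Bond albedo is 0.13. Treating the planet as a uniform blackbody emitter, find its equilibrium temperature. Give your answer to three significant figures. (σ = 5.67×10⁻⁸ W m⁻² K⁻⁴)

Energy balance: absorbed = emitted ⇒ πR²·S(1−A) = 4πR²·σT_eq⁴, so T_eq⁴ = S(1−A)/(4σ).
T_eq = [4440 × 0.87 / (4 × 5.67×10⁻⁸)]^(1/4) = (1.70×10¹⁰)^(1/4) = 361 K.

T_eq ≈ 361 K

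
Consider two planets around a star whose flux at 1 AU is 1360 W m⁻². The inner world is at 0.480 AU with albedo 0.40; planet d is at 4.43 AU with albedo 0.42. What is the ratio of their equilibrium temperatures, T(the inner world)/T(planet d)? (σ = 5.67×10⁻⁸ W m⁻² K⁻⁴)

T_eq = [S₀(1−A)/(4σd²)]^(1/4), so T ∝ (1−A)^(1/4) / √d.
T₁ = [1360×0.60/(4×5.67×10⁻⁸×0.480²)]^(1/4) = 353.50 K.
T₂ = [1360×0.58/(4×5.67×10⁻⁸×4.43²)]^(1/4) = 115.38 K.

T₁/T₂ ≈ 3.064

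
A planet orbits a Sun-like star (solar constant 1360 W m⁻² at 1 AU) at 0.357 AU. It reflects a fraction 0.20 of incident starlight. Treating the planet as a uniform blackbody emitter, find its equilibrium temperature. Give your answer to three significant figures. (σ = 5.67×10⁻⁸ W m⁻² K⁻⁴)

T_eq ≈ 440 K

Flux at 0.357 AU: S = 1360/0.357² = 1.07×10⁴ W m⁻².
Energy balance: absorbed = emitted ⇒ πR²·S(1−A) = 4πR²·σT_eq⁴, so T_eq⁴ = S(1−A)/(4σ).
T_eq = [1.07×10⁴ × 0.80 / (4 × 5.67×10⁻⁸)]^(1/4) = (3.76×10¹⁰)^(1/4) = 440 K.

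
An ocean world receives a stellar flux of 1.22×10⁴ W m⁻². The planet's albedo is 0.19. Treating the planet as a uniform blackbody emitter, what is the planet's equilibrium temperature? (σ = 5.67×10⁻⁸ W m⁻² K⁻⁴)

T_eq ≈ 457 K

Energy balance: absorbed = emitted ⇒ πR²·S(1−A) = 4πR²·σT_eq⁴, so T_eq⁴ = S(1−A)/(4σ).
T_eq = [1.22×10⁴ × 0.81 / (4 × 5.67×10⁻⁸)]^(1/4) = (4.36×10¹⁰)^(1/4) = 457 K.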